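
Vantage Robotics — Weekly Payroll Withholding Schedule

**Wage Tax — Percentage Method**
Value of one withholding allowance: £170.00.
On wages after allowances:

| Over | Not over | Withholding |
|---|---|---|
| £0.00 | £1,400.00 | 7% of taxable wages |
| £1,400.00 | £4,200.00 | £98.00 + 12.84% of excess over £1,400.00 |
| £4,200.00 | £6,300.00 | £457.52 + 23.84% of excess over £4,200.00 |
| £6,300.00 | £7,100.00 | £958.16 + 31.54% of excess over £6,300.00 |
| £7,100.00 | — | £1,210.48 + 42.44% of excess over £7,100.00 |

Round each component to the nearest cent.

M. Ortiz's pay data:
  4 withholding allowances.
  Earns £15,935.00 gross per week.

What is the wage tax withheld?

Wage Tax: taxable = £15,935.00 − 4×£170.00 = £15,255.00
  £1,210.48 + 42.44% × (£15,255.00 − £7,100.00) = £1,210.48 + 42.44% × £8,155.00 = £4,671.46

£4,671.46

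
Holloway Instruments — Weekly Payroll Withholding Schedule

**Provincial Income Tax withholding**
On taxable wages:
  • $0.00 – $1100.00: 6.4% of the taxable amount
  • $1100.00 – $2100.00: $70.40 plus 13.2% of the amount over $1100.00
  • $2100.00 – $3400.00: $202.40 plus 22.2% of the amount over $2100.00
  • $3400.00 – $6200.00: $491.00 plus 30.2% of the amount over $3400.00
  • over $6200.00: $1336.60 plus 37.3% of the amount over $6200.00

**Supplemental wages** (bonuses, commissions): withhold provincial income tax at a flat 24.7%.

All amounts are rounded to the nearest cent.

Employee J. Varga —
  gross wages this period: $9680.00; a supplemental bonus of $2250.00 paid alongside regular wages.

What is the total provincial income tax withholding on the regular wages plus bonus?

$3190.39

Provincial Income Tax: taxable = $9680.00
  $1336.60 + 37.3% × ($9680.00 − $6200.00) = $1336.60 + 37.3% × $3480.00 = $2634.64
Supplemental (24.7% flat on bonus): 24.7% × $2250.00 = $555.75
Total provincial income tax: $2634.64 + $555.75 = $3190.39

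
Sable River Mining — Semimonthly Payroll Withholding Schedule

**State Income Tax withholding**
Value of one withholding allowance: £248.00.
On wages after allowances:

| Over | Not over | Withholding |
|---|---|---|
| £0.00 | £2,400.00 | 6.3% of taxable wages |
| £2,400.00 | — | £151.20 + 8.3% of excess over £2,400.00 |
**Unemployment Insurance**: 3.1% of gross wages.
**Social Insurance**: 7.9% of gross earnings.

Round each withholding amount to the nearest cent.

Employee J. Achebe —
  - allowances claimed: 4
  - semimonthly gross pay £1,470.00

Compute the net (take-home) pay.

£1,278.19

State Income Tax: taxable = £1,470.00 − 4×£248.00 = £478.00
  6.3% × £478.00 = £30.11
Unemployment Insurance: 3.1% × £1,470.00 = £45.57
Social Insurance: 7.9% × £1,470.00 = £116.13
Total withheld: £30.11 + £45.57 + £116.13 = £191.81
Net pay: £1,470.00 − £191.81 = £1,278.19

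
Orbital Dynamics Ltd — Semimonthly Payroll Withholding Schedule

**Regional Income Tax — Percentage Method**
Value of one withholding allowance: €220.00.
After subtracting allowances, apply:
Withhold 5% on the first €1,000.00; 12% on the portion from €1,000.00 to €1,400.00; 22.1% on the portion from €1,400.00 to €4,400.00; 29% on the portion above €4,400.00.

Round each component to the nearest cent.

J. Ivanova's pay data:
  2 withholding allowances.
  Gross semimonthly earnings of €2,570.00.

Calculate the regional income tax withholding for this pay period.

Regional Income Tax: taxable = €2,570.00 − 2×€220.00 = €2,130.00
  €98.00 + 22.1% × (€2,130.00 − €1,400.00) = €98.00 + 22.1% × €730.00 = €259.33

€259.33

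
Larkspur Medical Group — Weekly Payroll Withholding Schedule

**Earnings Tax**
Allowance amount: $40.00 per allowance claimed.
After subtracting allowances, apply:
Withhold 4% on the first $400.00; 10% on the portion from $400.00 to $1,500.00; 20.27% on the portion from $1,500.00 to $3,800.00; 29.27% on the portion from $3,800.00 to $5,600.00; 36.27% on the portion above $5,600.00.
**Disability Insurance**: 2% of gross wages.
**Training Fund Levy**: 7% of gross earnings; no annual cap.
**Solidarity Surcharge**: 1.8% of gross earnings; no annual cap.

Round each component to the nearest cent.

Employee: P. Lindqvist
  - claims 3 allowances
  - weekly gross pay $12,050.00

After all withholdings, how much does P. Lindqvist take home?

Earnings Tax: taxable = $12,050.00 − 3×$40.00 = $11,930.00
  $1,119.07 + 36.27% × ($11,930.00 − $5,600.00) = $1,119.07 + 36.27% × $6,330.00 = $3,414.96
Disability Insurance: 2% × $12,050.00 = $241.00
Training Fund Levy: 7% × $12,050.00 = $843.50
Solidarity Surcharge: 1.8% × $12,050.00 = $216.90
Total withheld: $3,414.96 + $241.00 + $843.50 + $216.90 = $4,716.36
Net pay: $12,050.00 − $4,716.36 = $7,333.64

$7,333.64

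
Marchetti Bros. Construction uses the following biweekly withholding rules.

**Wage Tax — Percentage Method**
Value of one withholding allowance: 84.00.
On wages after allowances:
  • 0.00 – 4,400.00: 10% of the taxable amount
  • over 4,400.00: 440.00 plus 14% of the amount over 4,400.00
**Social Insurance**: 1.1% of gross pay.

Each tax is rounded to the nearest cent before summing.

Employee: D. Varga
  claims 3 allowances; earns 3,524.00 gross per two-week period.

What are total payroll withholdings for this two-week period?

365.96

Wage Tax: taxable = 3,524.00 − 3×84.00 = 3,272.00
  10% × 3,272.00 = 327.20
Social Insurance: 1.1% × 3,524.00 = 38.76
Total: 327.20 + 38.76 = 365.96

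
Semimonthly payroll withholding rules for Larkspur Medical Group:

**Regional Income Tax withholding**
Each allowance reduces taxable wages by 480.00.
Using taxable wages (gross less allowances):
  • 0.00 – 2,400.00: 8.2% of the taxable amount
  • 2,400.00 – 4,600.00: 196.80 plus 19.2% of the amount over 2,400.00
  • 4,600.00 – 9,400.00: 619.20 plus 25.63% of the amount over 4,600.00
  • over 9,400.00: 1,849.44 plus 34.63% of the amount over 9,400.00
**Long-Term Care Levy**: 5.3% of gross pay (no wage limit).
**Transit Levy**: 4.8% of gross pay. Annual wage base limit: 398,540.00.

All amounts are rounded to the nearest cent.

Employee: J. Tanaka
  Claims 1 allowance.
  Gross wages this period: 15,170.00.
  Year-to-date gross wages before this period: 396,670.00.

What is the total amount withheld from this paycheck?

4,575.14

Regional Income Tax: taxable = 15,170.00 − 1×480.00 = 14,690.00
  1,849.44 + 34.63% × (14,690.00 − 9,400.00) = 1,849.44 + 34.63% × 5,290.00 = 3,681.37
Long-Term Care Levy: 5.3% × 15,170.00 = 804.01
Transit Levy: cap 398,540.00 − YTD 396,670.00 = 1,870.00 subject; 4.8% × 1,870.00 = 89.76
Total: 3,681.37 + 804.01 + 89.76 = 4,575.14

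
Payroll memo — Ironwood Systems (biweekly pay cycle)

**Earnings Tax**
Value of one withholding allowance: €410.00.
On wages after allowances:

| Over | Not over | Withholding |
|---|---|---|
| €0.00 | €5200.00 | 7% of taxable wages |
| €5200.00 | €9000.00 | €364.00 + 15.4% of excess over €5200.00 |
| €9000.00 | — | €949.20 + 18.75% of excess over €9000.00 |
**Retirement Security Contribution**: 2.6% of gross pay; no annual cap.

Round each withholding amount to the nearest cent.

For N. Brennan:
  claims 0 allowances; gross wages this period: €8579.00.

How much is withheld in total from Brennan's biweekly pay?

Earnings Tax: taxable = €8579.00
  €364.00 + 15.4% × (€8579.00 − €5200.00) = €364.00 + 15.4% × €3379.00 = €884.37
Retirement Security Contribution: 2.6% × €8579.00 = €223.05
Total: €884.37 + €223.05 = €1107.42

€1107.42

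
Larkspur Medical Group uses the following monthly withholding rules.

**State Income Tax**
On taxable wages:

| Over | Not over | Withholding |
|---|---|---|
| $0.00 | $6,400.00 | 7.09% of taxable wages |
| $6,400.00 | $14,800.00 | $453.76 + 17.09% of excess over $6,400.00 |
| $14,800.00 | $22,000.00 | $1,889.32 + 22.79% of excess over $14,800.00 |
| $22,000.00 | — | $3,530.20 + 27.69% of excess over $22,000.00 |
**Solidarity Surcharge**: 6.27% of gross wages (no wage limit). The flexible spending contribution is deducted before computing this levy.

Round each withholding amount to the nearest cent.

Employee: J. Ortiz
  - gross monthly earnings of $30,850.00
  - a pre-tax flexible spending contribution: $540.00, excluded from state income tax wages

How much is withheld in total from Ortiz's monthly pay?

$7,731.68

State Income Tax: taxable = $30,850.00 − $540.00 = $30,310.00
  $3,530.20 + 27.69% × ($30,310.00 − $22,000.00) = $3,530.20 + 27.69% × $8,310.00 = $5,831.24
Solidarity Surcharge: 6.27% × $30,310.00 = $1,900.44
Total: $5,831.24 + $1,900.44 = $7,731.68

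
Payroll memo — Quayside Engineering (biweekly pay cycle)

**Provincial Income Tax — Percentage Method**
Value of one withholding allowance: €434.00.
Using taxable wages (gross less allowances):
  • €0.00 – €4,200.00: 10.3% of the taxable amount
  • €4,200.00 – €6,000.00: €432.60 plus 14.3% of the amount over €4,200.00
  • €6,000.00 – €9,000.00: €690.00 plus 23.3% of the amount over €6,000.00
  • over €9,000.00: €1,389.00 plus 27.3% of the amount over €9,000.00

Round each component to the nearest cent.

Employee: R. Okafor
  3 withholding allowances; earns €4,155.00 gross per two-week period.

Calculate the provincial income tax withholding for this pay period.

Provincial Income Tax: taxable = €4,155.00 − 3×€434.00 = €2,853.00
  10.3% × €2,853.00 = €293.86

€293.86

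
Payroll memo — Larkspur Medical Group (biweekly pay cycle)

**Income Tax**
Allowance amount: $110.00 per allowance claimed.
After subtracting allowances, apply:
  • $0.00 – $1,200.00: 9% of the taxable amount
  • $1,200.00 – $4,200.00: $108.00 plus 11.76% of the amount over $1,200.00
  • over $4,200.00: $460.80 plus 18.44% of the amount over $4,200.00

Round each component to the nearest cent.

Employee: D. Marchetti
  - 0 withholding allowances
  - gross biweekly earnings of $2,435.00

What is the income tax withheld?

$253.24

Income Tax: taxable = $2,435.00
  $108.00 + 11.76% × ($2,435.00 − $1,200.00) = $108.00 + 11.76% × $1,235.00 = $253.24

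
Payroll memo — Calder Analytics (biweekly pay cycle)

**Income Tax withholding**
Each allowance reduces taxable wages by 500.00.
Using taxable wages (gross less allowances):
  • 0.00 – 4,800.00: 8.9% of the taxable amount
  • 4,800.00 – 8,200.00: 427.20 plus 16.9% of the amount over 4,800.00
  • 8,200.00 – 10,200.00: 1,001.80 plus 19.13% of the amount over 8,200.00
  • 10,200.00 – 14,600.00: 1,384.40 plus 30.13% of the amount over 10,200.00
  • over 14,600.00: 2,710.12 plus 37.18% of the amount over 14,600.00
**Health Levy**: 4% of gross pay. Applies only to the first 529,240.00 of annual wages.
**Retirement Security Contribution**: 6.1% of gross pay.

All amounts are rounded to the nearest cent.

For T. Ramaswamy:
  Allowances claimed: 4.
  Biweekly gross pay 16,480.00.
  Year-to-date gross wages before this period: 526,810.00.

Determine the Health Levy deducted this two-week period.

97.20

Health Levy: cap 529,240.00 − YTD 526,810.00 = 2,430.00 subject; 4% × 2,430.00 = 97.20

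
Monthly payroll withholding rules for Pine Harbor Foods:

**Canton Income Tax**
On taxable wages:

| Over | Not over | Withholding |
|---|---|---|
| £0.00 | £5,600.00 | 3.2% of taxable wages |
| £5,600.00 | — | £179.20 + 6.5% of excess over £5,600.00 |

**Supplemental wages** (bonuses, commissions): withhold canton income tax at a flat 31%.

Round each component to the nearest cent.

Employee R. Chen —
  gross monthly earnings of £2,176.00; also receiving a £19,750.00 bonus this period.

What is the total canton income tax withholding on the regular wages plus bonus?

Canton Income Tax: taxable = £2,176.00
  3.2% × £2,176.00 = £69.63
Supplemental (31% flat on bonus): 31% × £19,750.00 = £6,122.50
Total canton income tax: £69.63 + £6,122.50 = £6,192.13

£6,192.13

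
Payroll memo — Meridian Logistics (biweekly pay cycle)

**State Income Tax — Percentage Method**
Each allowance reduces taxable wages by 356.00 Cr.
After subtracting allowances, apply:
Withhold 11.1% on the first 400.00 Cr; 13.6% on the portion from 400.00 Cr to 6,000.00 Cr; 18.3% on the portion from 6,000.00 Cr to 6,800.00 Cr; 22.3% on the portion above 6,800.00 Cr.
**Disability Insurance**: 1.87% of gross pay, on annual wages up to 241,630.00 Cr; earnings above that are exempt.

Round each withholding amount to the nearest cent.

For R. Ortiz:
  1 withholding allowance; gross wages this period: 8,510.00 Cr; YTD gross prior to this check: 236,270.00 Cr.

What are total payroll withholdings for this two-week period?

1,354.57 Cr

State Income Tax: taxable = 8,510.00 Cr − 1×356.00 Cr = 8,154.00 Cr
  952.40 Cr + 22.3% × (8,154.00 Cr − 6,800.00 Cr) = 952.40 Cr + 22.3% × 1,354.00 Cr = 1,254.34 Cr
Disability Insurance: cap 241,630.00 Cr − YTD 236,270.00 Cr = 5,360.00 Cr subject; 1.87% × 5,360.00 Cr = 100.23 Cr
Total: 1,254.34 Cr + 100.23 Cr = 1,354.57 Cr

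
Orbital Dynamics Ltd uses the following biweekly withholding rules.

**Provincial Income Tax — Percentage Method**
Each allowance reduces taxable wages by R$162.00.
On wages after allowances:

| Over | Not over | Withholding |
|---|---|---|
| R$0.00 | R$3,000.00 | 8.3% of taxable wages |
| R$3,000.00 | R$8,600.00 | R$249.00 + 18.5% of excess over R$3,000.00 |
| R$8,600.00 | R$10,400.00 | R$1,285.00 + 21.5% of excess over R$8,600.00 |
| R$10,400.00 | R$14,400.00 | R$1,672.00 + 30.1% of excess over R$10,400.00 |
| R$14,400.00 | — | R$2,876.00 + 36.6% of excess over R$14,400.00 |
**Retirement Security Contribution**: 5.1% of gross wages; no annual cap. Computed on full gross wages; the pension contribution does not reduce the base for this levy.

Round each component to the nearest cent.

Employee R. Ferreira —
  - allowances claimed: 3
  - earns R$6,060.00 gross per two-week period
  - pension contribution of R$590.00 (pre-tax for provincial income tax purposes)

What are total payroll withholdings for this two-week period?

Provincial Income Tax: taxable = R$6,060.00 − R$590.00 − 3×R$162.00 = R$4,984.00
  R$249.00 + 18.5% × (R$4,984.00 − R$3,000.00) = R$249.00 + 18.5% × R$1,984.00 = R$616.04
Retirement Security Contribution: 5.1% × R$6,060.00 = R$309.06
Total: R$616.04 + R$309.06 = R$925.10

R$925.10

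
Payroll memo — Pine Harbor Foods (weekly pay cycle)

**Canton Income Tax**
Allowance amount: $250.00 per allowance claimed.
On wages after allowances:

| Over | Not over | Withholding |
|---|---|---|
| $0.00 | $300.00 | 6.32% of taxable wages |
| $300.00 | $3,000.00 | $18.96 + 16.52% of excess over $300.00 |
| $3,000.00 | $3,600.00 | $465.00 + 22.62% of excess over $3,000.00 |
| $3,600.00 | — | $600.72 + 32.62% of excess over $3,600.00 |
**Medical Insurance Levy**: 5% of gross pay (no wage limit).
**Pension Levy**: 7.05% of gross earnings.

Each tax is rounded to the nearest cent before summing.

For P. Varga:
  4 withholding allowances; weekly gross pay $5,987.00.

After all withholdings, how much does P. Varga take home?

$4,212.41

Canton Income Tax: taxable = $5,987.00 − 4×$250.00 = $4,987.00
  $600.72 + 32.62% × ($4,987.00 − $3,600.00) = $600.72 + 32.62% × $1,387.00 = $1,053.16
Medical Insurance Levy: 5% × $5,987.00 = $299.35
Pension Levy: 7.05% × $5,987.00 = $422.08
Total withheld: $1,053.16 + $299.35 + $422.08 = $1,774.59
Net pay: $5,987.00 − $1,774.59 = $4,212.41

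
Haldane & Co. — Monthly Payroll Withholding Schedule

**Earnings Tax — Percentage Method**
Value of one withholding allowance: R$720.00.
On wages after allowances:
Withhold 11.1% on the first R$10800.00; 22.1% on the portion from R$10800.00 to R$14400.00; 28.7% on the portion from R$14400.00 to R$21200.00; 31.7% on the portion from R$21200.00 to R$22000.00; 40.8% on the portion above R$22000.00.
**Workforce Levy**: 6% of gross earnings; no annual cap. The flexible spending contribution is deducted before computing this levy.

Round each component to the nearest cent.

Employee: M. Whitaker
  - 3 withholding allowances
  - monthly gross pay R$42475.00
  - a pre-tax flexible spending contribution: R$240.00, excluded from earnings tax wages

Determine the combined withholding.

R$14108.30

Earnings Tax: taxable = R$42475.00 − R$240.00 − 3×R$720.00 = R$40075.00
  R$4199.60 + 40.8% × (R$40075.00 − R$22000.00) = R$4199.60 + 40.8% × R$18075.00 = R$11574.20
Workforce Levy: 6% × R$42235.00 = R$2534.10
Total: R$11574.20 + R$2534.10 = R$14108.30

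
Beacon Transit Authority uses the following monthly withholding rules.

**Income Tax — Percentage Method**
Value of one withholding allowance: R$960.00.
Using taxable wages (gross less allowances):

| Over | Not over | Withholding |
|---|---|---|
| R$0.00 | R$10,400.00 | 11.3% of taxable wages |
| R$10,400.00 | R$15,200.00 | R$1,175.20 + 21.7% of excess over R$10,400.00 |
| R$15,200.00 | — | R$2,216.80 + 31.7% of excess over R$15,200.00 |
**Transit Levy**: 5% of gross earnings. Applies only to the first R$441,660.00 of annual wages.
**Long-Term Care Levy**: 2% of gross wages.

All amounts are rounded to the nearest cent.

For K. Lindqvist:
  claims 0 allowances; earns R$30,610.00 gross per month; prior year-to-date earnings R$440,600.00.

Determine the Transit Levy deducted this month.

R$53.00

Transit Levy: cap R$441,660.00 − YTD R$440,600.00 = R$1,060.00 subject; 5% × R$1,060.00 = R$53.00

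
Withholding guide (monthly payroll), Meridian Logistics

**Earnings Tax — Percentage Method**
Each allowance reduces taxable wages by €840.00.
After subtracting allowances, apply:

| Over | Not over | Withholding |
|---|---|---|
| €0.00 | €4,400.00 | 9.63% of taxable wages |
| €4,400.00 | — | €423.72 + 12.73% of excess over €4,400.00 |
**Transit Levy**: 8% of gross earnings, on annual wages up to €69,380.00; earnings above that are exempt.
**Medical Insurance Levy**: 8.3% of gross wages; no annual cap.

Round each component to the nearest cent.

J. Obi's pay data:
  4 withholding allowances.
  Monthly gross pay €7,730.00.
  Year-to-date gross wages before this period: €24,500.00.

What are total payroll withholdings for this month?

€1,680.82

Earnings Tax: taxable = €7,730.00 − 4×€840.00 = €4,370.00
  9.63% × €4,370.00 = €420.83
Transit Levy: 8% × €7,730.00 = €618.40
Medical Insurance Levy: 8.3% × €7,730.00 = €641.59
Total: €420.83 + €618.40 + €641.59 = €1,680.82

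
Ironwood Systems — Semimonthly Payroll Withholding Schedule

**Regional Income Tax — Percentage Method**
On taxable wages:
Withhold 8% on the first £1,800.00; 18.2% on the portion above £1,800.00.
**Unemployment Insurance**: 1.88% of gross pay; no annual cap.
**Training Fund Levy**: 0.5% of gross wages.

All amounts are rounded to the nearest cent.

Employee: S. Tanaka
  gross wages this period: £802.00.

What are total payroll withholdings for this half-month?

£83.25

Regional Income Tax: taxable = £802.00
  8% × £802.00 = £64.16
Unemployment Insurance: 1.88% × £802.00 = £15.08
Training Fund Levy: 0.5% × £802.00 = £4.01
Total: £64.16 + £15.08 + £4.01 = £83.25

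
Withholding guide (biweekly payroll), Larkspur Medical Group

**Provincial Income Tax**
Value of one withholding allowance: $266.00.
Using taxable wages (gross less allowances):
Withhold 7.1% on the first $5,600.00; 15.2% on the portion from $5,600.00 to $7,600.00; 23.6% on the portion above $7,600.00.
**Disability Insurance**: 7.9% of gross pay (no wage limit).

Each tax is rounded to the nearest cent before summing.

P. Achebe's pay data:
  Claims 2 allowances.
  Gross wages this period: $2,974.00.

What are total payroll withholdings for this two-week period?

Provincial Income Tax: taxable = $2,974.00 − 2×$266.00 = $2,442.00
  7.1% × $2,442.00 = $173.38
Disability Insurance: 7.9% × $2,974.00 = $234.95
Total: $173.38 + $234.95 = $408.33

$408.33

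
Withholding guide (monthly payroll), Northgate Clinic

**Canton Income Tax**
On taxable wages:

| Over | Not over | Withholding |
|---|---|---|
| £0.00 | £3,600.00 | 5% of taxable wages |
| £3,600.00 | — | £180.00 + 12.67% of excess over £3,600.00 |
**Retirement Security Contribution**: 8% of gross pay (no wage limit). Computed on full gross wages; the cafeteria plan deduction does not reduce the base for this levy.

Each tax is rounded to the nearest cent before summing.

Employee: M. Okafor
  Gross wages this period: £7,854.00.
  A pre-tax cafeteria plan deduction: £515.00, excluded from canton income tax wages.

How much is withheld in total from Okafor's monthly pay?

Canton Income Tax: taxable = £7,854.00 − £515.00 = £7,339.00
  £180.00 + 12.67% × (£7,339.00 − £3,600.00) = £180.00 + 12.67% × £3,739.00 = £653.73
Retirement Security Contribution: 8% × £7,854.00 = £628.32
Total: £653.73 + £628.32 = £1,282.05

£1,282.05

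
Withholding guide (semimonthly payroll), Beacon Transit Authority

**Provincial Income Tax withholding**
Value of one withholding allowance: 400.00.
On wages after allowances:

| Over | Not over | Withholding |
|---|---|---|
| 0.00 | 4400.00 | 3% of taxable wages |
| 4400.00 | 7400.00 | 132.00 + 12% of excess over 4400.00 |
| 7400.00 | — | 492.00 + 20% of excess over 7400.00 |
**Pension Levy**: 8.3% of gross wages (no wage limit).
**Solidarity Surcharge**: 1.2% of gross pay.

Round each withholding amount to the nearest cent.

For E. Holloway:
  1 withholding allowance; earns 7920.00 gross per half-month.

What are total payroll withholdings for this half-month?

Provincial Income Tax: taxable = 7920.00 − 1×400.00 = 7520.00
  492.00 + 20% × (7520.00 − 7400.00) = 492.00 + 20% × 120.00 = 516.00
Pension Levy: 8.3% × 7920.00 = 657.36
Solidarity Surcharge: 1.2% × 7920.00 = 95.04
Total: 516.00 + 657.36 + 95.04 = 1268.40

1268.40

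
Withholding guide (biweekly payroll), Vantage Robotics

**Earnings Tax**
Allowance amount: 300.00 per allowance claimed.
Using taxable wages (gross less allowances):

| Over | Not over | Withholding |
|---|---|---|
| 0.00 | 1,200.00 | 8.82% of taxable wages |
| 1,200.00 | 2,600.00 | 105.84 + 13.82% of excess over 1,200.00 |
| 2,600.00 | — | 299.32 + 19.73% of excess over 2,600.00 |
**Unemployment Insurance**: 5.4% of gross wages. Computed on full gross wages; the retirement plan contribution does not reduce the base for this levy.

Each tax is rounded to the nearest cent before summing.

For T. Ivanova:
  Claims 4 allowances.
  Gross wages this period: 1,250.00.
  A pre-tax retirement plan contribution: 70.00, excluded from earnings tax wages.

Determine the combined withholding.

Earnings Tax: taxable = 1,250.00 − 70.00 − 4×300.00 = -20.00
  Taxable ≤ 0 → 0.00
Unemployment Insurance: 5.4% × 1,250.00 = 67.50
Total: 0.00 + 67.50 = 67.50

67.50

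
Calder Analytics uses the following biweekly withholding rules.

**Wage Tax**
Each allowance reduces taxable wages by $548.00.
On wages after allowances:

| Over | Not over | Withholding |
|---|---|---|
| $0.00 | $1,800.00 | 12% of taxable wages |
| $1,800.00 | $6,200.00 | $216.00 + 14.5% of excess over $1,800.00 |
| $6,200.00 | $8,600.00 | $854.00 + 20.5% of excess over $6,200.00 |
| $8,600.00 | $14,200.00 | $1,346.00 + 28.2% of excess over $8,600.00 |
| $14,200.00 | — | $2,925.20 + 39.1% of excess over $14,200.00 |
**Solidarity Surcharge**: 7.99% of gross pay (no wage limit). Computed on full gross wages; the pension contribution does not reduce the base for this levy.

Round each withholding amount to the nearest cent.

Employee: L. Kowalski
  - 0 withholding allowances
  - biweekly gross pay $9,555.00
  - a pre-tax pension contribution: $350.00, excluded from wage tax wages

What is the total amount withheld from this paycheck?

$2,280.05

Wage Tax: taxable = $9,555.00 − $350.00 = $9,205.00
  $1,346.00 + 28.2% × ($9,205.00 − $8,600.00) = $1,346.00 + 28.2% × $605.00 = $1,516.61
Solidarity Surcharge: 7.99% × $9,555.00 = $763.44
Total: $1,516.61 + $763.44 = $2,280.05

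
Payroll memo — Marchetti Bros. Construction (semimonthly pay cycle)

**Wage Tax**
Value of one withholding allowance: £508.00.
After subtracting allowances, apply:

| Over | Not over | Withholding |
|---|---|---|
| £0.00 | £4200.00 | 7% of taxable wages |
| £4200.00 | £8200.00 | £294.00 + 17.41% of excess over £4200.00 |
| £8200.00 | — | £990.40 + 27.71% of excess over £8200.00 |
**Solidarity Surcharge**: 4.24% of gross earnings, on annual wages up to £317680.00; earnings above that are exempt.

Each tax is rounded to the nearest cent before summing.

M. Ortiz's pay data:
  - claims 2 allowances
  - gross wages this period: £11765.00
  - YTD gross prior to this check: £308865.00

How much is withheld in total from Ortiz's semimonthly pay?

Wage Tax: taxable = £11765.00 − 2×£508.00 = £10749.00
  £990.40 + 27.71% × (£10749.00 − £8200.00) = £990.40 + 27.71% × £2549.00 = £1696.73
Solidarity Surcharge: cap £317680.00 − YTD £308865.00 = £8815.00 subject; 4.24% × £8815.00 = £373.76
Total: £1696.73 + £373.76 = £2070.49

£2070.49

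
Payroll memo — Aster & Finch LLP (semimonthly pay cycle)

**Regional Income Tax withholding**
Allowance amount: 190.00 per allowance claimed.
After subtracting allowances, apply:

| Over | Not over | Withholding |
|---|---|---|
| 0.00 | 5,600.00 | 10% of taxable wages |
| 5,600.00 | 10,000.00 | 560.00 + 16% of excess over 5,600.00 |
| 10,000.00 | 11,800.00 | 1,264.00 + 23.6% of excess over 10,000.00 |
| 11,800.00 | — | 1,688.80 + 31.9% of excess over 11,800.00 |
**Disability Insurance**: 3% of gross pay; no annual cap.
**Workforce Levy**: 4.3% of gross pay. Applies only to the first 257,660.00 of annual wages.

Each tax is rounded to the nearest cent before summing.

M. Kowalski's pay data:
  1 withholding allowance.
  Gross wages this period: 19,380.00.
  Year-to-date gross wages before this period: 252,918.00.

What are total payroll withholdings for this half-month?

4,831.52

Regional Income Tax: taxable = 19,380.00 − 1×190.00 = 19,190.00
  1,688.80 + 31.9% × (19,190.00 − 11,800.00) = 1,688.80 + 31.9% × 7,390.00 = 4,046.21
Disability Insurance: 3% × 19,380.00 = 581.40
Workforce Levy: cap 257,660.00 − YTD 252,918.00 = 4,742.00 subject; 4.3% × 4,742.00 = 203.91
Total: 4,046.21 + 581.40 + 203.91 = 4,831.52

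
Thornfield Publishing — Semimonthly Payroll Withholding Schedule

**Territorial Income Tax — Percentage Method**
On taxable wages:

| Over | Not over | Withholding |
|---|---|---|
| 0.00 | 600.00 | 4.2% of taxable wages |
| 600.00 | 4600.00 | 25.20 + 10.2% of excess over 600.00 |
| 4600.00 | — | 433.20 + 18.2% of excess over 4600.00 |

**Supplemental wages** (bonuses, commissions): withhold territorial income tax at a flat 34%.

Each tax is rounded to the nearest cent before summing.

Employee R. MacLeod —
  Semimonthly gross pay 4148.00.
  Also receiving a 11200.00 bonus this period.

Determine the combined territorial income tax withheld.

4195.10

Territorial Income Tax: taxable = 4148.00
  25.20 + 10.2% × (4148.00 − 600.00) = 25.20 + 10.2% × 3548.00 = 387.10
Supplemental (34% flat on bonus): 34% × 11200.00 = 3808.00
Total territorial income tax: 387.10 + 3808.00 = 4195.10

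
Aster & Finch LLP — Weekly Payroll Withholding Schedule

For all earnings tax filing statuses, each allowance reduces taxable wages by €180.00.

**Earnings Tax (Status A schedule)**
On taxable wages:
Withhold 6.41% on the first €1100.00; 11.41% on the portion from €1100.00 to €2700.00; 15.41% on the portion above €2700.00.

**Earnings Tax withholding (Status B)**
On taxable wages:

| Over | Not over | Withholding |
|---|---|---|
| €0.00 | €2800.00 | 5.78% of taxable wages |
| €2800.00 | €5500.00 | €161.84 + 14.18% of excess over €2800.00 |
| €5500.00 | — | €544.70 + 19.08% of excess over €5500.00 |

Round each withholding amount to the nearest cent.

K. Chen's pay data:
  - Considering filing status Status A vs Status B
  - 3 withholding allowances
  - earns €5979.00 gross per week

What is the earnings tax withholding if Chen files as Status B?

€536.05

Earnings Tax (Status B): taxable = €5979.00 − 3×€180.00 = €5439.00
  €161.84 + 14.18% × (€5439.00 − €2800.00) = €161.84 + 14.18% × €2639.00 = €536.05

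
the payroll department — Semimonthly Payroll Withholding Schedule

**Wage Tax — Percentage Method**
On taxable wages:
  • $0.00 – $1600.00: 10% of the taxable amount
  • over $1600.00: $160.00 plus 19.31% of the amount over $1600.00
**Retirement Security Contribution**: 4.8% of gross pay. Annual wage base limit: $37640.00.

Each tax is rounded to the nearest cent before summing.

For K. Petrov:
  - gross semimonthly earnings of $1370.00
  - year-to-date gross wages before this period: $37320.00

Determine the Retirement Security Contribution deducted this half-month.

Retirement Security Contribution: cap $37640.00 − YTD $37320.00 = $320.00 subject; 4.8% × $320.00 = $15.36

$15.36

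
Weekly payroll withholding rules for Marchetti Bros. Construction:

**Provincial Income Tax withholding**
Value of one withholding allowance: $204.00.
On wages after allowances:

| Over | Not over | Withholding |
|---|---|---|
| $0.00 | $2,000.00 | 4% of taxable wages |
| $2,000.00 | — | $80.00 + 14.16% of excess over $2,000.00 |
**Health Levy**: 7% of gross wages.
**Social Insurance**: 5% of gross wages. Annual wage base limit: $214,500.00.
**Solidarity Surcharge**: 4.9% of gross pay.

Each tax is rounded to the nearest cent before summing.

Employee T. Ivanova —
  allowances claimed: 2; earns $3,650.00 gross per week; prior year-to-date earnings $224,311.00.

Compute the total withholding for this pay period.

Provincial Income Tax: taxable = $3,650.00 − 2×$204.00 = $3,242.00
  $80.00 + 14.16% × ($3,242.00 − $2,000.00) = $80.00 + 14.16% × $1,242.00 = $255.87
Health Levy: 7% × $3,650.00 = $255.50
Social Insurance: YTD $224,311.00 ≥ cap $214,500.00 → $0.00
Solidarity Surcharge: 4.9% × $3,650.00 = $178.85
Total: $255.87 + $255.50 + $0.00 + $178.85 = $690.22

$690.22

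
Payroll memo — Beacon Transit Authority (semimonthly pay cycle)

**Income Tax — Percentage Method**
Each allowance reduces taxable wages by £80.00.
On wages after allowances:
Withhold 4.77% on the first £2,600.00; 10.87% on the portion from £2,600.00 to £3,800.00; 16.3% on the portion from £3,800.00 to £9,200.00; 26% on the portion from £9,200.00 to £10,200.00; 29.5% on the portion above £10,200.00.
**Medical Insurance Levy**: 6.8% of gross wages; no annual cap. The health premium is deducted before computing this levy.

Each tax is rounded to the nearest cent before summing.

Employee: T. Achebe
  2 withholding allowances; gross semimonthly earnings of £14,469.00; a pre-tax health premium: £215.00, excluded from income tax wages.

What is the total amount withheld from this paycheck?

£3,512.66

Income Tax: taxable = £14,469.00 − £215.00 − 2×£80.00 = £14,094.00
  £1,394.66 + 29.5% × (£14,094.00 − £10,200.00) = £1,394.66 + 29.5% × £3,894.00 = £2,543.39
Medical Insurance Levy: 6.8% × £14,254.00 = £969.27
Total: £2,543.39 + £969.27 = £3,512.66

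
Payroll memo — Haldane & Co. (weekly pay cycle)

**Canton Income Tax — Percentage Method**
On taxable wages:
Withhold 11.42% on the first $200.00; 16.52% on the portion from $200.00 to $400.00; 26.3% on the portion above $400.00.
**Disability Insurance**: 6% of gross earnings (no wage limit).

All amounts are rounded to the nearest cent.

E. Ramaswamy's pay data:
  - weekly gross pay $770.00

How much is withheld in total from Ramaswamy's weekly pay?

Canton Income Tax: taxable = $770.00
  $55.88 + 26.3% × ($770.00 − $400.00) = $55.88 + 26.3% × $370.00 = $153.19
Disability Insurance: 6% × $770.00 = $46.20
Total: $153.19 + $46.20 = $199.39

$199.39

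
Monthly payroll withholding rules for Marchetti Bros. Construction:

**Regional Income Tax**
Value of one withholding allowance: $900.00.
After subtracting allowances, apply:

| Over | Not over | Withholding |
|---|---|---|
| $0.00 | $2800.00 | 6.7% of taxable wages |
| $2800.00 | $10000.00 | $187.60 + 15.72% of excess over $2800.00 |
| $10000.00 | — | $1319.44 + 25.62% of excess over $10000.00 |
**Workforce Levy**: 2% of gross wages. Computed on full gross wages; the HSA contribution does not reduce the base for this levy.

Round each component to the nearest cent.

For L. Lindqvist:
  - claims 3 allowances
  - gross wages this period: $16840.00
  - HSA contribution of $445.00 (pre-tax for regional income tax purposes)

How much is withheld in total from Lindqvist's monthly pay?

Regional Income Tax: taxable = $16840.00 − $445.00 − 3×$900.00 = $13695.00
  $1319.44 + 25.62% × ($13695.00 − $10000.00) = $1319.44 + 25.62% × $3695.00 = $2266.10
Workforce Levy: 2% × $16840.00 = $336.80
Total: $2266.10 + $336.80 = $2602.90

$2602.90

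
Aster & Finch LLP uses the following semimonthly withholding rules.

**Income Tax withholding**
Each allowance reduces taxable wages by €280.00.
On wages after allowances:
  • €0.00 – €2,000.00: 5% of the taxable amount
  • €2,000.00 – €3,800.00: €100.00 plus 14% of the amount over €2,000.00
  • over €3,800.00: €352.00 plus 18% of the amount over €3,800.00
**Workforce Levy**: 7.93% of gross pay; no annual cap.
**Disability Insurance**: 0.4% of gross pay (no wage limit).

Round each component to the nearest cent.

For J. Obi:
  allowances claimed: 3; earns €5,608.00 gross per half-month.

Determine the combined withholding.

Income Tax: taxable = €5,608.00 − 3×€280.00 = €4,768.00
  €352.00 + 18% × (€4,768.00 − €3,800.00) = €352.00 + 18% × €968.00 = €526.24
Workforce Levy: 7.93% × €5,608.00 = €444.71
Disability Insurance: 0.4% × €5,608.00 = €22.43
Total: €526.24 + €444.71 + €22.43 = €993.38

€993.38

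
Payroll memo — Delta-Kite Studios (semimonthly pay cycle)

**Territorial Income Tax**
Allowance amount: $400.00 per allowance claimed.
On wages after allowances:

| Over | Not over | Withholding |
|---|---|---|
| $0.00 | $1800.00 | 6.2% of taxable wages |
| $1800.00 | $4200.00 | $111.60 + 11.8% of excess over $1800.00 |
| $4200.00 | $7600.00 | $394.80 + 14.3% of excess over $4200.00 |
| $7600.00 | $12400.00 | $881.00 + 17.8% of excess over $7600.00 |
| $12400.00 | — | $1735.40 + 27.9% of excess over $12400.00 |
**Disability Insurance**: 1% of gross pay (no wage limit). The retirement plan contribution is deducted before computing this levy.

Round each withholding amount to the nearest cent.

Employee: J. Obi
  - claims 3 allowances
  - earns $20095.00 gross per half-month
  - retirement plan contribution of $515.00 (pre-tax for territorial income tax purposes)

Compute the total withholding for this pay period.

$3599.62

Territorial Income Tax: taxable = $20095.00 − $515.00 − 3×$400.00 = $18380.00
  $1735.40 + 27.9% × ($18380.00 − $12400.00) = $1735.40 + 27.9% × $5980.00 = $3403.82
Disability Insurance: 1% × $19580.00 = $195.80
Total: $3403.82 + $195.80 = $3599.62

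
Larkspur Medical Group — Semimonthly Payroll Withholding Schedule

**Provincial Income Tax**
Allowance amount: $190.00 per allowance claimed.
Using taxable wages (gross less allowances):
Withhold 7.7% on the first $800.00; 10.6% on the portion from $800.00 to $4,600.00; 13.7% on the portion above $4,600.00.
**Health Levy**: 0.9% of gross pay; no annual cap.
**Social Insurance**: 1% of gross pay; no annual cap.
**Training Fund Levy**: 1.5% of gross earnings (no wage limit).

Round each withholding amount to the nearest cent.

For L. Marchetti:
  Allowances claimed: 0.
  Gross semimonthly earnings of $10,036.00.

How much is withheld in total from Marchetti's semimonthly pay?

Provincial Income Tax: taxable = $10,036.00
  $464.40 + 13.7% × ($10,036.00 − $4,600.00) = $464.40 + 13.7% × $5,436.00 = $1,209.13
Health Levy: 0.9% × $10,036.00 = $90.32
Social Insurance: 1% × $10,036.00 = $100.36
Training Fund Levy: 1.5% × $10,036.00 = $150.54
Total: $1,209.13 + $90.32 + $100.36 + $150.54 = $1,550.35

$1,550.35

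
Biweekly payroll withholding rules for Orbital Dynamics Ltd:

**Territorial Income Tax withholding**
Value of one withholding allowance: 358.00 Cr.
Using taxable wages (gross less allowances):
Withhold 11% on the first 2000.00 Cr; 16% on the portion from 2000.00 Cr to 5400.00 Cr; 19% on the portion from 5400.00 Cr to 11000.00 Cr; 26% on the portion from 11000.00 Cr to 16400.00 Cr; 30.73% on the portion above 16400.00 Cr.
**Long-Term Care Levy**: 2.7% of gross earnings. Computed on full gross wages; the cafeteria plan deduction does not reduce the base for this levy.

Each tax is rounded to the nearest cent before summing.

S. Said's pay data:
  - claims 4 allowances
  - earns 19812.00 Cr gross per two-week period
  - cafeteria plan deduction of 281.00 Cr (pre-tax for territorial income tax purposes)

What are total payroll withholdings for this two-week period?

4289.02 Cr

Territorial Income Tax: taxable = 19812.00 Cr − 281.00 Cr − 4×358.00 Cr = 18099.00 Cr
  3232.00 Cr + 30.73% × (18099.00 Cr − 16400.00 Cr) = 3232.00 Cr + 30.73% × 1699.00 Cr = 3754.10 Cr
Long-Term Care Levy: 2.7% × 19812.00 Cr = 534.92 Cr
Total: 3754.10 Cr + 534.92 Cr = 4289.02 Cr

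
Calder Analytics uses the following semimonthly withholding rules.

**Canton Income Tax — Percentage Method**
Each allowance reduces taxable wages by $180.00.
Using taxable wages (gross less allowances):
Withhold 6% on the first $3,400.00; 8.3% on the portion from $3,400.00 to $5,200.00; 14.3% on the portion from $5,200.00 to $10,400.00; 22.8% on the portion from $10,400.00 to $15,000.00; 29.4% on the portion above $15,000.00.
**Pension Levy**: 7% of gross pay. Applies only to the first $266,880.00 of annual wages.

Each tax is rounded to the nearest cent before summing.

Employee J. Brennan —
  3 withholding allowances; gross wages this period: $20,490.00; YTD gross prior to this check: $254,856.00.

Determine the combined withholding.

Canton Income Tax: taxable = $20,490.00 − 3×$180.00 = $19,950.00
  $2,145.80 + 29.4% × ($19,950.00 − $15,000.00) = $2,145.80 + 29.4% × $4,950.00 = $3,601.10
Pension Levy: cap $266,880.00 − YTD $254,856.00 = $12,024.00 subject; 7% × $12,024.00 = $841.68
Total: $3,601.10 + $841.68 = $4,442.78

$4,442.78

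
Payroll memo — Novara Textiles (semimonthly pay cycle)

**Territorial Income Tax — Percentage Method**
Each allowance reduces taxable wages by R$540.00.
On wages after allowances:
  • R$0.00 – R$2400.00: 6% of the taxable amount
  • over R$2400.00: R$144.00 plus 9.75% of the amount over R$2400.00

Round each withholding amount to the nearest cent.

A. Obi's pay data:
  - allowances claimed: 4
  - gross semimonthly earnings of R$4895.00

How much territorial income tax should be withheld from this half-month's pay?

Territorial Income Tax: taxable = R$4895.00 − 4×R$540.00 = R$2735.00
  R$144.00 + 9.75% × (R$2735.00 − R$2400.00) = R$144.00 + 9.75% × R$335.00 = R$176.66

R$176.66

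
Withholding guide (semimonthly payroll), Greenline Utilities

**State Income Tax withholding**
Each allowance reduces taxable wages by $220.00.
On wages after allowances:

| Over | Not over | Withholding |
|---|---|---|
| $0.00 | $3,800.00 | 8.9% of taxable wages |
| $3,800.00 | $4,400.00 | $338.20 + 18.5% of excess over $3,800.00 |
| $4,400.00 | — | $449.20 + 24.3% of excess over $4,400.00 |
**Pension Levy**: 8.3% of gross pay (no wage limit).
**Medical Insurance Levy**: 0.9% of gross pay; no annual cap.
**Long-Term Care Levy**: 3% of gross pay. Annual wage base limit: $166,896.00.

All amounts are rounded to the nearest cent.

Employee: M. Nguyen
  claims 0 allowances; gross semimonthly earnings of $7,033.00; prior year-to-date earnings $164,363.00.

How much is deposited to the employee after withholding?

$5,220.95

State Income Tax: taxable = $7,033.00
  $449.20 + 24.3% × ($7,033.00 − $4,400.00) = $449.20 + 24.3% × $2,633.00 = $1,089.02
Pension Levy: 8.3% × $7,033.00 = $583.74
Medical Insurance Levy: 0.9% × $7,033.00 = $63.30
Long-Term Care Levy: cap $166,896.00 − YTD $164,363.00 = $2,533.00 subject; 3% × $2,533.00 = $75.99
Total withheld: $1,089.02 + $583.74 + $63.30 + $75.99 = $1,812.05
Net pay: $7,033.00 − $1,812.05 = $5,220.95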